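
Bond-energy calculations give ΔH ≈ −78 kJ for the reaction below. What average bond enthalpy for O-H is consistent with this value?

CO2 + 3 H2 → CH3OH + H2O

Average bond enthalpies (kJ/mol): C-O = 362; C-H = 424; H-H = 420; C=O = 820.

D(O-H) ≈ 448 kJ/mol

Let D be the O-H bond energy.
Σ(broken) = 2×820 + 3×420 = 2900
Σ(formed) = 3×424 + 1×362 + 3×D = 1634 + 3D
ΔH = Σ(broken) − Σ(formed) = (2900) − (1634 + 3D) = +1266 − 3D
Setting this equal to −78 kJ gives 3D = 1344, so D = 448 kJ/mol.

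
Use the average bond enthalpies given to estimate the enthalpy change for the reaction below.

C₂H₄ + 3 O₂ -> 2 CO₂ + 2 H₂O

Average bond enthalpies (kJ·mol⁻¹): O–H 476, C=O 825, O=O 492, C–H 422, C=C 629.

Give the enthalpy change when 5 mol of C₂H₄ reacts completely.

Bonds broken (reactants):
  C–H: 4 × 422 = 1688
  C=C: 1 × 629 = 629
  O=O: 3 × 492 = 1476
  Σ(broken) = 3793 kJ
Bonds formed (products):
  C=O: 4 × 825 = 3300
  O–H: 4 × 476 = 1904
  Σ(formed) = 5204 kJ
ΔH = Σ(broken) − Σ(formed) = 3793 − 5204 = −1411 kJ
For 5× the reaction as written: 5 × (−1411) = −7055 kJ

ΔH = −7055 kJ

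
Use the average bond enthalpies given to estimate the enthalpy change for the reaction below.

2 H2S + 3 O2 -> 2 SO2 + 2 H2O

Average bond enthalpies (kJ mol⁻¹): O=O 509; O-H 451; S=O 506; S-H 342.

ΔH ≈ −933 kJ

Bonds broken (reactants):
  O=O: 3 × 509 = 1527
  S-H: 4 × 342 = 1368
  Σ(broken) = 2895 kJ
Bonds formed (products):
  O-H: 4 × 451 = 1804
  S=O: 4 × 506 = 2024
  Σ(formed) = 3828 kJ
ΔH = Σ(broken) − Σ(formed) = 2895 − 3828 = −933 kJ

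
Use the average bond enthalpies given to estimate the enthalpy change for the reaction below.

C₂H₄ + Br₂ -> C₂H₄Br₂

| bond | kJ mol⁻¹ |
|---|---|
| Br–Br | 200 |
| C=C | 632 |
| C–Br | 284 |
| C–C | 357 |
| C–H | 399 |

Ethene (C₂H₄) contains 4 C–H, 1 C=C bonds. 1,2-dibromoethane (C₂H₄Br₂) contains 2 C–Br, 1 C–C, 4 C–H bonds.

Bonds broken (reactants):
  Br–Br: 1 × 200 = 200
  C–H: 4 × 399 = 1596
  C=C: 1 × 632 = 632
  Σ(broken) = 2428 kJ
Bonds formed (products):
  C–Br: 2 × 284 = 568
  C–C: 1 × 357 = 357
  C–H: 4 × 399 = 1596
  Σ(formed) = 2521 kJ
ΔH = Σ(broken) − Σ(formed) = 2428 − 2521 = −93 kJ

ΔH ≈ −93 kJ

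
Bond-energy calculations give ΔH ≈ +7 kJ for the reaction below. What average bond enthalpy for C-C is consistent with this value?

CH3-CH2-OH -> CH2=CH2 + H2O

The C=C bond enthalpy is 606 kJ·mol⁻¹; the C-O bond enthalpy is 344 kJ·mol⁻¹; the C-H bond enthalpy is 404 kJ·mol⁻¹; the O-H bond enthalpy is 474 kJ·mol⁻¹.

Let D be the C-C bond energy.
Σ(broken) = 1×D + 5×404 + 1×344 + 1×474 = 2838 + D
Σ(formed) = 4×404 + 1×606 + 2×474 = 3170
ΔH = Σ(broken) − Σ(formed) = (2838 + D) − (3170) = −332 + D
Setting this equal to +7 kJ gives D = 339 kJ/mol.

D(C-C) ≈ 339 kJ/mol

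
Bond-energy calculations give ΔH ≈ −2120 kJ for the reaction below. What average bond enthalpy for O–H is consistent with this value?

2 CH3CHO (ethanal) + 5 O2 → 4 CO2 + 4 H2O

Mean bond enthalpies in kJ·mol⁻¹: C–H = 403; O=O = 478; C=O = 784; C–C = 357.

Let D be the O–H bond energy.
Σ(broken) = 2×357 + 8×403 + 2×784 + 5×478 = 7896
Σ(formed) = 8×784 + 8×D = 6272 + 8D
ΔH = Σ(broken) − Σ(formed) = (7896) − (6272 + 8D) = +1624 − 8D
Setting this equal to −2120 kJ gives 8D = 3744, so D = 468 kJ/mol.

D(O–H) ≈ 468 kJ/mol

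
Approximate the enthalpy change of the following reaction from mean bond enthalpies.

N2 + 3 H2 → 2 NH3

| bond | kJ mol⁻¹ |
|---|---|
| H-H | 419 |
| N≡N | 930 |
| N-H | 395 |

Bonds broken (reactants):
  H-H: 3 × 419 = 1257
  N≡N: 1 × 930 = 930
  Σ(broken) = 2187 kJ
Bonds formed (products):
  N-H: 6 × 395 = 2370
  Σ(formed) = 2370 kJ
ΔH = Σ(broken) − Σ(formed) = 2187 − 2370 = −183 kJ

ΔH ≈ −183 kJ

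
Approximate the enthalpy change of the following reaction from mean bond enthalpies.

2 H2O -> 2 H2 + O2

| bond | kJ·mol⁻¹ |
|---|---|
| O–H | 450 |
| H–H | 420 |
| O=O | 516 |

ΔH ≈ +444 kJ

Bonds broken (reactants):
  O–H: 4 × 450 = 1800
  Σ(broken) = 1800 kJ
Bonds formed (products):
  H–H: 2 × 420 = 840
  O=O: 1 × 516 = 516
  Σ(formed) = 1356 kJ
ΔH = Σ(broken) − Σ(formed) = 1800 − 1356 = +444 kJ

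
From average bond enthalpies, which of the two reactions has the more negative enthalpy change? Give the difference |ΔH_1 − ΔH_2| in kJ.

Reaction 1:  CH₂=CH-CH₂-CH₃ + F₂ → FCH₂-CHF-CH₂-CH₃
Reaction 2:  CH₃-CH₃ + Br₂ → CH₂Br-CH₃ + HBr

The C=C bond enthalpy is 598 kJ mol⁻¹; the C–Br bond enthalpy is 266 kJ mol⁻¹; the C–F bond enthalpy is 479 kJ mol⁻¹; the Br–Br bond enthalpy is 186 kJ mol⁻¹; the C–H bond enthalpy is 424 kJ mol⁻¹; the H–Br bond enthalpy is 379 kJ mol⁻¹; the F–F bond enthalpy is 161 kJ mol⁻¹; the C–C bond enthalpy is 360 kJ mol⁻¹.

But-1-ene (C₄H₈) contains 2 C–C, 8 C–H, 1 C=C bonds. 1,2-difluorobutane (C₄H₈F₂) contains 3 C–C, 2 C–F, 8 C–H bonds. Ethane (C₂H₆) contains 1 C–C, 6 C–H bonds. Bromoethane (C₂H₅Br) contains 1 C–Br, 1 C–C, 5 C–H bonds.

Reaction 1:
  Bonds broken (reactants):
    C–C: 2 × 360 = 720
    C–H: 8 × 424 = 3392
    C=C: 1 × 598 = 598
    F–F: 1 × 161 = 161
    Σ(broken) = 4871 kJ
  Bonds formed (products):
    C–C: 3 × 360 = 1080
    C–F: 2 × 479 = 958
    C–H: 8 × 424 = 3392
    Σ(formed) = 5430 kJ
  ΔH_1 = 4871 − 5430 = −559 kJ
Reaction 2:
  Bonds broken (reactants):
    Br–Br: 1 × 186 = 186
    C–C: 1 × 360 = 360
    C–H: 6 × 424 = 2544
    Σ(broken) = 3090 kJ
  Bonds formed (products):
    C–Br: 1 × 266 = 266
    C–C: 1 × 360 = 360
    C–H: 5 × 424 = 2120
    H–Br: 1 × 379 = 379
    Σ(formed) = 3125 kJ
  ΔH_2 = 3090 − 3125 = −35 kJ
ΔH_1 − ΔH_2 = −524 kJ, so reaction 1 has the more negative ΔH; |ΔH_1 − ΔH_2| = 524 kJ.

Reaction 1, by 524 kJ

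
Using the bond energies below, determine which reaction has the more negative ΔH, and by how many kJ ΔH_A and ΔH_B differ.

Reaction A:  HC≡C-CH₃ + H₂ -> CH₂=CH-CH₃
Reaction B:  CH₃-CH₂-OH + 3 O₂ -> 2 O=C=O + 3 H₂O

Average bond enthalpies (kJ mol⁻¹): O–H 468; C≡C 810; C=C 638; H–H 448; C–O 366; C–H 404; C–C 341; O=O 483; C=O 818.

Reaction A:
  Bonds broken (reactants):
    C≡C: 1 × 810 = 810
    C–C: 1 × 341 = 341
    C–H: 4 × 404 = 1616
    H–H: 1 × 448 = 448
    Σ(broken) = 3215 kJ
  Bonds formed (products):
    C–C: 1 × 341 = 341
    C–H: 6 × 404 = 2424
    C=C: 1 × 638 = 638
    Σ(formed) = 3403 kJ
  ΔH_A = 3215 − 3403 = −188 kJ
Reaction B:
  Bonds broken (reactants):
    C–C: 1 × 341 = 341
    C–H: 5 × 404 = 2020
    C–O: 1 × 366 = 366
    O–H: 1 × 468 = 468
    O=O: 3 × 483 = 1449
    Σ(broken) = 4644 kJ
  Bonds formed (products):
    C=O: 4 × 818 = 3272
    O–H: 6 × 468 = 2808
    Σ(formed) = 6080 kJ
  ΔH_B = 4644 − 6080 = −1436 kJ
ΔH_A − ΔH_B = +1248 kJ, so reaction B has the more negative ΔH; |ΔH_A − ΔH_B| = 1248 kJ.

Reaction B, by 1248 kJ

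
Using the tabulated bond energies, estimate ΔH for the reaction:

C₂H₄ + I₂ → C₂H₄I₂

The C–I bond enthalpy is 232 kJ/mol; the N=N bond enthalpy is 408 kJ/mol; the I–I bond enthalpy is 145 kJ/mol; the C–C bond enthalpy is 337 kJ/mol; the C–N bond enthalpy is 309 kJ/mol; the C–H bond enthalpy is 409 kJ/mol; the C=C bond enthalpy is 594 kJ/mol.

ΔH ≈ −62 kJ

Bonds broken (reactants):
  C–H: 4 × 409 = 1636
  C=C: 1 × 594 = 594
  I–I: 1 × 145 = 145
  Σ(broken) = 2375 kJ
Bonds formed (products):
  C–C: 1 × 337 = 337
  C–H: 4 × 409 = 1636
  C–I: 2 × 232 = 464
  Σ(formed) = 2437 kJ
ΔH = Σ(broken) − Σ(formed) = 2375 − 2437 = −62 kJ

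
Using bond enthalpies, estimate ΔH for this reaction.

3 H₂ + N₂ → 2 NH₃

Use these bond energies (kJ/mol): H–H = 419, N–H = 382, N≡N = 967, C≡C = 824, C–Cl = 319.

ΔH ≈ −68 kJ

Bonds broken (reactants):
  H–H: 3 × 419 = 1257
  N≡N: 1 × 967 = 967
  Σ(broken) = 2224 kJ
Bonds formed (products):
  N–H: 6 × 382 = 2292
  Σ(formed) = 2292 kJ
ΔH = Σ(broken) − Σ(formed) = 2224 − 2292 = −68 kJ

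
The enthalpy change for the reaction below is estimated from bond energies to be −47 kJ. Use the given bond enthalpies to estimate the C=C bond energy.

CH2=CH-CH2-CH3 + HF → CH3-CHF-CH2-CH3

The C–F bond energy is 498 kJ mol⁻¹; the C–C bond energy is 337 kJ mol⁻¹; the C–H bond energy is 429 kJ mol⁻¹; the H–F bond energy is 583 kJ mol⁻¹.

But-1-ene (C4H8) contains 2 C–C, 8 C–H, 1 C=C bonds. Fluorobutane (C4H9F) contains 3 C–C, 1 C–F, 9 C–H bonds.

D(C=C) ≈ 634 kJ/mol

Let D be the C=C bond energy.
Σ(broken) = 2×337 + 8×429 + 1×D + 1×583 = 4689 + D
Σ(formed) = 3×337 + 1×498 + 9×429 = 5370
ΔH = Σ(broken) − Σ(formed) = (4689 + D) − (5370) = −681 + D
Setting this equal to −47 kJ gives D = 634 kJ/mol.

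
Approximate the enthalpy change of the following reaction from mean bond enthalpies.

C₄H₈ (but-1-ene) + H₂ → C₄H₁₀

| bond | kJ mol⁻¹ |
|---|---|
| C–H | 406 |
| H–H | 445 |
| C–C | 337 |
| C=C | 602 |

Bonds broken (reactants):
  C–C: 2 × 337 = 674
  C–H: 8 × 406 = 3248
  C=C: 1 × 602 = 602
  H–H: 1 × 445 = 445
  Σ(broken) = 4969 kJ
Bonds formed (products):
  C–C: 3 × 337 = 1011
  C–H: 10 × 406 = 4060
  Σ(formed) = 5071 kJ
ΔH = Σ(broken) − Σ(formed) = 4969 − 5071 = −102 kJ

ΔH ≈ −102 kJ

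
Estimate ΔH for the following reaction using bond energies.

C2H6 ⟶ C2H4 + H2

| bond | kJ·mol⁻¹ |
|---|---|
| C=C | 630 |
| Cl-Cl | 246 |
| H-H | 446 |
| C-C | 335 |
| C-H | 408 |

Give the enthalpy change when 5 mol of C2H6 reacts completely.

Bonds broken (reactants):
  C-C: 1 × 335 = 335
  C-H: 6 × 408 = 2448
  Σ(broken) = 2783 kJ
Bonds formed (products):
  C-H: 4 × 408 = 1632
  C=C: 1 × 630 = 630
  H-H: 1 × 446 = 446
  Σ(formed) = 2708 kJ
ΔH = Σ(broken) − Σ(formed) = 2783 − 2708 = +75 kJ
For 5× the reaction as written: 5 × (+75) = +375 kJ

ΔH = +375 kJ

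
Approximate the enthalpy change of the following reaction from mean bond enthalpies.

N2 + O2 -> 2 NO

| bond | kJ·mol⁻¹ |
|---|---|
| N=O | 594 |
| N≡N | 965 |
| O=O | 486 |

ΔH ≈ +263 kJ

Bonds broken (reactants):
  N≡N: 1 × 965 = 965
  O=O: 1 × 486 = 486
  Σ(broken) = 1451 kJ
Bonds formed (products):
  N=O: 2 × 594 = 1188
  Σ(formed) = 1188 kJ
ΔH = Σ(broken) − Σ(formed) = 1451 − 1188 = +263 kJ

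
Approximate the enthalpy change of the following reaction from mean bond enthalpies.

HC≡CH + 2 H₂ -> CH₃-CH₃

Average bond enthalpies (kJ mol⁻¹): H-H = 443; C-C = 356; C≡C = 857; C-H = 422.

ΔH ≈ −301 kJ

Bonds broken (reactants):
  C≡C: 1 × 857 = 857
  C-H: 2 × 422 = 844
  H-H: 2 × 443 = 886
  Σ(broken) = 2587 kJ
Bonds formed (products):
  C-C: 1 × 356 = 356
  C-H: 6 × 422 = 2532
  Σ(formed) = 2888 kJ
ΔH = Σ(broken) − Σ(formed) = 2587 − 2888 = −301 kJ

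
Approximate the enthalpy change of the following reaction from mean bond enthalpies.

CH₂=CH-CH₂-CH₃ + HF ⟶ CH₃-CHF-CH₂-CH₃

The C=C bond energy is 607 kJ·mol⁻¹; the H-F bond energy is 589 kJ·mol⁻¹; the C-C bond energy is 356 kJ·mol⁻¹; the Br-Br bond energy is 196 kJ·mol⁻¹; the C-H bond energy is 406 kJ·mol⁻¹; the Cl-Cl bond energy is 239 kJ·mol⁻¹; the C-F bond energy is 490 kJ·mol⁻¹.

Bonds broken (reactants):
  C-C: 2 × 356 = 712
  C-H: 8 × 406 = 3248
  C=C: 1 × 607 = 607
  H-F: 1 × 589 = 589
  Σ(broken) = 5156 kJ
Bonds formed (products):
  C-C: 3 × 356 = 1068
  C-F: 1 × 490 = 490
  C-H: 9 × 406 = 3654
  Σ(formed) = 5212 kJ
ΔH = Σ(broken) − Σ(formed) = 5156 − 5212 = −56 kJ

ΔH ≈ −56 kJ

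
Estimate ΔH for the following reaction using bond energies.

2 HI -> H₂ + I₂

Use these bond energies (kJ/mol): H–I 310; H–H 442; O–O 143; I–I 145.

Bonds broken (reactants):
  H–I: 2 × 310 = 620
  Σ(broken) = 620 kJ
Bonds formed (products):
  H–H: 1 × 442 = 442
  I–I: 1 × 145 = 145
  Σ(formed) = 587 kJ
ΔH = Σ(broken) − Σ(formed) = 620 − 587 = +33 kJ

ΔH ≈ +33 kJ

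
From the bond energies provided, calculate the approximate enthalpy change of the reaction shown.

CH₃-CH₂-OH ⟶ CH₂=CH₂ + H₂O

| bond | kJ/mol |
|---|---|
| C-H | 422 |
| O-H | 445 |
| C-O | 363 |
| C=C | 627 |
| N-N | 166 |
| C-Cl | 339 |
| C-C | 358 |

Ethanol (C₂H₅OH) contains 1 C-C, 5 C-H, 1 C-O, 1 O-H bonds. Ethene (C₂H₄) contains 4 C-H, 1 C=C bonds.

ΔH ≈ +71 kJ

Bonds broken (reactants):
  C-C: 1 × 358 = 358
  C-H: 5 × 422 = 2110
  C-O: 1 × 363 = 363
  O-H: 1 × 445 = 445
  Σ(broken) = 3276 kJ
Bonds formed (products):
  C-H: 4 × 422 = 1688
  C=C: 1 × 627 = 627
  O-H: 2 × 445 = 890
  Σ(formed) = 3205 kJ
ΔH = Σ(broken) − Σ(formed) = 3276 − 3205 = +71 kJ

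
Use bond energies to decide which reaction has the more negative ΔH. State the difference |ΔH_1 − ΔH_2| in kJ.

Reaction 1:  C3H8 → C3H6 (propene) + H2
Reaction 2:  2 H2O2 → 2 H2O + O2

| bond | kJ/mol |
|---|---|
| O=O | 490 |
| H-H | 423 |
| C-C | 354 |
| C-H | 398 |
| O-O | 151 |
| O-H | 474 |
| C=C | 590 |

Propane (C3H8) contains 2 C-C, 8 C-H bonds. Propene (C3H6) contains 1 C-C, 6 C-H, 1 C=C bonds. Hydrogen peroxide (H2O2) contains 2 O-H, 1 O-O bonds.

Reaction 2, by 325 kJ

Reaction 1:
  Bonds broken (reactants):
    C-C: 2 × 354 = 708
    C-H: 8 × 398 = 3184
    Σ(broken) = 3892 kJ
  Bonds formed (products):
    C-C: 1 × 354 = 354
    C-H: 6 × 398 = 2388
    C=C: 1 × 590 = 590
    H-H: 1 × 423 = 423
    Σ(formed) = 3755 kJ
  ΔH_1 = 3892 − 3755 = +137 kJ
Reaction 2:
  Bonds broken (reactants):
    O-H: 4 × 474 = 1896
    O-O: 2 × 151 = 302
    Σ(broken) = 2198 kJ
  Bonds formed (products):
    O-H: 4 × 474 = 1896
    O=O: 1 × 490 = 490
    Σ(formed) = 2386 kJ
  ΔH_2 = 2198 − 2386 = −188 kJ
ΔH_1 − ΔH_2 = +325 kJ, so reaction 2 has the more negative ΔH; |ΔH_1 − ΔH_2| = 325 kJ.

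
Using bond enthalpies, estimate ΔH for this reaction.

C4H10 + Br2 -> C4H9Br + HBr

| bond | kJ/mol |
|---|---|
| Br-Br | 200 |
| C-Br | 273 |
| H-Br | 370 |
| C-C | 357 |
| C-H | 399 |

ΔH ≈ −44 kJ

Bonds broken (reactants):
  Br-Br: 1 × 200 = 200
  C-C: 3 × 357 = 1071
  C-H: 10 × 399 = 3990
  Σ(broken) = 5261 kJ
Bonds formed (products):
  C-Br: 1 × 273 = 273
  C-C: 3 × 357 = 1071
  C-H: 9 × 399 = 3591
  H-Br: 1 × 370 = 370
  Σ(formed) = 5305 kJ
ΔH = Σ(broken) − Σ(formed) = 5261 − 5305 = −44 kJ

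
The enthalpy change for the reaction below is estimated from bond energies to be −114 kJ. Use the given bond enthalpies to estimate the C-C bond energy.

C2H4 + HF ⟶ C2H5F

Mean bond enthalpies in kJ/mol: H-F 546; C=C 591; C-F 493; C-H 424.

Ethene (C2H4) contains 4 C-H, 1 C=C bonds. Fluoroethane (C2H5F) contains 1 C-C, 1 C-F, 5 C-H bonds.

D(C-C) ≈ 334 kJ/mol

Let D be the C-C bond energy.
Σ(broken) = 4×424 + 1×591 + 1×546 = 2833
Σ(formed) = 1×D + 1×493 + 5×424 = 2613 + D
ΔH = Σ(broken) − Σ(formed) = (2833) − (2613 + D) = +220 − D
Setting this equal to −114 kJ gives D = 334 kJ/mol.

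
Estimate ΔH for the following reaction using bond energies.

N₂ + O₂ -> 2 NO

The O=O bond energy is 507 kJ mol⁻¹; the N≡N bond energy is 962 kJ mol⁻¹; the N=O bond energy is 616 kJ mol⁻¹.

ΔH ≈ +237 kJ

Bonds broken (reactants):
  N≡N: 1 × 962 = 962
  O=O: 1 × 507 = 507
  Σ(broken) = 1469 kJ
Bonds formed (products):
  N=O: 2 × 616 = 1232
  Σ(formed) = 1232 kJ
ΔH = Σ(broken) − Σ(formed) = 1469 − 1232 = +237 kJ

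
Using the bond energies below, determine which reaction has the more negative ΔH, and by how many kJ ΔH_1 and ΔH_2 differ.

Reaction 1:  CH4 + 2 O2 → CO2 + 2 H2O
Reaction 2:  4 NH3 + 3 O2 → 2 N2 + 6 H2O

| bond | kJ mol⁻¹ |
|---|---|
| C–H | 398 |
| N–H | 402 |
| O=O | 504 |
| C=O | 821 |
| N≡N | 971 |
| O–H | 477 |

Reaction 2, by 380 kJ

Reaction 1:
  Bonds broken (reactants):
    C–H: 4 × 398 = 1592
    O=O: 2 × 504 = 1008
    Σ(broken) = 2600 kJ
  Bonds formed (products):
    C=O: 2 × 821 = 1642
    O–H: 4 × 477 = 1908
    Σ(formed) = 3550 kJ
  ΔH_1 = 2600 − 3550 = −950 kJ
Reaction 2:
  Bonds broken (reactants):
    N–H: 12 × 402 = 4824
    O=O: 3 × 504 = 1512
    Σ(broken) = 6336 kJ
  Bonds formed (products):
    N≡N: 2 × 971 = 1942
    O–H: 12 × 477 = 5724
    Σ(formed) = 7666 kJ
  ΔH_2 = 6336 − 7666 = −1330 kJ
ΔH_1 − ΔH_2 = +380 kJ, so reaction 2 has the more negative ΔH; |ΔH_1 − ΔH_2| = 380 kJ.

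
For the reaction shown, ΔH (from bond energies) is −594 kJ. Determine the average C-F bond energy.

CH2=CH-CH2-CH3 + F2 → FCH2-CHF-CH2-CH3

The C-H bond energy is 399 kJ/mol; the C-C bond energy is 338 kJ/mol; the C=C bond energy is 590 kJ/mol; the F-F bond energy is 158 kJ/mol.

D(C-F) ≈ 502 kJ/mol

Let D be the C-F bond energy.
Σ(broken) = 2×338 + 8×399 + 1×590 + 1×158 = 4616
Σ(formed) = 3×338 + 2×D + 8×399 = 4206 + 2D
ΔH = Σ(broken) − Σ(formed) = (4616) − (4206 + 2D) = +410 − 2D
Setting this equal to −594 kJ gives 2D = 1004, so D = 502 kJ/mol.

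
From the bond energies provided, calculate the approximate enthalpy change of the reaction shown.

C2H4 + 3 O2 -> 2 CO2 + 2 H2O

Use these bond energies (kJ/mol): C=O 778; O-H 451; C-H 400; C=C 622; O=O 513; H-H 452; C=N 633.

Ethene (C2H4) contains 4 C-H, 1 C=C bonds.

Bonds broken (reactants):
  C-H: 4 × 400 = 1600
  C=C: 1 × 622 = 622
  O=O: 3 × 513 = 1539
  Σ(broken) = 3761 kJ
Bonds formed (products):
  C=O: 4 × 778 = 3112
  O-H: 4 × 451 = 1804
  Σ(formed) = 4916 kJ
ΔH = Σ(broken) − Σ(formed) = 3761 − 4916 = −1155 kJ

ΔH ≈ −1155 kJ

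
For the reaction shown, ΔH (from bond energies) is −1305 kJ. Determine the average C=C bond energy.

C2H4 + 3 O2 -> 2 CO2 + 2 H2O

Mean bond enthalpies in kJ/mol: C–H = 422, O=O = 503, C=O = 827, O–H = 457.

D(C=C) ≈ 634 kJ/mol

Let D be the C=C bond energy.
Σ(broken) = 4×422 + 1×D + 3×503 = 3197 + D
Σ(formed) = 4×827 + 4×457 = 5136
ΔH = Σ(broken) − Σ(formed) = (3197 + D) − (5136) = −1939 + D
Setting this equal to −1305 kJ gives D = 634 kJ/mol.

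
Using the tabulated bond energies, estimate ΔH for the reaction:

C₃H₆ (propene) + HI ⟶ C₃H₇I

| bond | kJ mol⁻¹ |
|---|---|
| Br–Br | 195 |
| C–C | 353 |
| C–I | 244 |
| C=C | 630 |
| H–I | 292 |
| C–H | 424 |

ΔH ≈ −99 kJ

Bonds broken (reactants):
  C–C: 1 × 353 = 353
  C–H: 6 × 424 = 2544
  C=C: 1 × 630 = 630
  H–I: 1 × 292 = 292
  Σ(broken) = 3819 kJ
Bonds formed (products):
  C–C: 2 × 353 = 706
  C–H: 7 × 424 = 2968
  C–I: 1 × 244 = 244
  Σ(formed) = 3918 kJ
ΔH = Σ(broken) − Σ(formed) = 3819 − 3918 = −99 kJ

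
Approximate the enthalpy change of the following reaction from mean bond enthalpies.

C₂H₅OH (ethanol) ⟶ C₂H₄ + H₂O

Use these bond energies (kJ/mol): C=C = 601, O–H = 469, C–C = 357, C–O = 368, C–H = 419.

ΔH ≈ +74 kJ

Bonds broken (reactants):
  C–C: 1 × 357 = 357
  C–H: 5 × 419 = 2095
  C–O: 1 × 368 = 368
  O–H: 1 × 469 = 469
  Σ(broken) = 3289 kJ
Bonds formed (products):
  C–H: 4 × 419 = 1676
  C=C: 1 × 601 = 601
  O–H: 2 × 469 = 938
  Σ(formed) = 3215 kJ
ΔH = Σ(broken) − Σ(formed) = 3289 − 3215 = +74 kJ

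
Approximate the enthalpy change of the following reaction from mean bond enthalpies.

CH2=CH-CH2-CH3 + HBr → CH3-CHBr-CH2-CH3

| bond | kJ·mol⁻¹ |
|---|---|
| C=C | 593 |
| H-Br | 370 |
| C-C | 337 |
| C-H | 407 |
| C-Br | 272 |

Bonds broken (reactants):
  C-C: 2 × 337 = 674
  C-H: 8 × 407 = 3256
  C=C: 1 × 593 = 593
  H-Br: 1 × 370 = 370
  Σ(broken) = 4893 kJ
Bonds formed (products):
  C-Br: 1 × 272 = 272
  C-C: 3 × 337 = 1011
  C-H: 9 × 407 = 3663
  Σ(formed) = 4946 kJ
ΔH = Σ(broken) − Σ(formed) = 4893 − 4946 = −53 kJ

ΔH ≈ −53 kJ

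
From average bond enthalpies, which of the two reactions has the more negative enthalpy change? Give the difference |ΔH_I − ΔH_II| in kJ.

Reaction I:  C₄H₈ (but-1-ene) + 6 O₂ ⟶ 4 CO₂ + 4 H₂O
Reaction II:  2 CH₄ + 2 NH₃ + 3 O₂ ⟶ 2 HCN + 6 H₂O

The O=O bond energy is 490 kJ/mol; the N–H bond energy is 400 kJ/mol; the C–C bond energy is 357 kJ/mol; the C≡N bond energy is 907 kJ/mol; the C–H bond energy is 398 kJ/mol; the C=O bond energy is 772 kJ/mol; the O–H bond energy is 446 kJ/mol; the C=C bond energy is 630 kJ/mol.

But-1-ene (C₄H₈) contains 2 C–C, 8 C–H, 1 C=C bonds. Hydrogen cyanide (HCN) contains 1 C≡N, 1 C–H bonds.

Reaction I:
  Bonds broken (reactants):
    C–C: 2 × 357 = 714
    C–H: 8 × 398 = 3184
    C=C: 1 × 630 = 630
    O=O: 6 × 490 = 2940
    Σ(broken) = 7468 kJ
  Bonds formed (products):
    C=O: 8 × 772 = 6176
    O–H: 8 × 446 = 3568
    Σ(formed) = 9744 kJ
  ΔH_I = 7468 − 9744 = −2276 kJ
Reaction II:
  Bonds broken (reactants):
    C–H: 8 × 398 = 3184
    N–H: 6 × 400 = 2400
    O=O: 3 × 490 = 1470
    Σ(broken) = 7054 kJ
  Bonds formed (products):
    C≡N: 2 × 907 = 1814
    C–H: 2 × 398 = 796
    O–H: 12 × 446 = 5352
    Σ(formed) = 7962 kJ
  ΔH_II = 7054 − 7962 = −908 kJ
ΔH_I − ΔH_II = −1368 kJ, so reaction I has the more negative ΔH; |ΔH_I − ΔH_II| = 1368 kJ.

Reaction I, by 1368 kJ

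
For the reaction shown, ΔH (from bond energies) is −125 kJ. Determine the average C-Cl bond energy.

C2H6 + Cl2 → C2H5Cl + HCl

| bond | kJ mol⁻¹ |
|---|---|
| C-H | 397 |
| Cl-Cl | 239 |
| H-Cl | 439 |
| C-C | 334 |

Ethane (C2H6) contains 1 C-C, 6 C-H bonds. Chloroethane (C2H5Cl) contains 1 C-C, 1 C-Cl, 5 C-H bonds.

Let D be the C-Cl bond energy.
Σ(broken) = 1×334 + 6×397 + 1×239 = 2955
Σ(formed) = 1×334 + 1×D + 5×397 + 1×439 = 2758 + D
ΔH = Σ(broken) − Σ(formed) = (2955) − (2758 + D) = +197 − D
Setting this equal to −125 kJ gives D = 322 kJ/mol.

D(C-Cl) ≈ 322 kJ/mol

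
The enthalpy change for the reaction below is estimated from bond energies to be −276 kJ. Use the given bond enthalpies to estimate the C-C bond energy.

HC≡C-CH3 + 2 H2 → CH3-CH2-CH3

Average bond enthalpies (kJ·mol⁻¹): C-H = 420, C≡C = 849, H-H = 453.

D(C-C) ≈ 351 kJ/mol

Let D be the C-C bond energy.
Σ(broken) = 1×849 + 1×D + 4×420 + 2×453 = 3435 + D
Σ(formed) = 2×D + 8×420 = 3360 + 2D
ΔH = Σ(broken) − Σ(formed) = (3435 + D) − (3360 + 2D) = +75 − D
Setting this equal to −276 kJ gives D = 351 kJ/mol.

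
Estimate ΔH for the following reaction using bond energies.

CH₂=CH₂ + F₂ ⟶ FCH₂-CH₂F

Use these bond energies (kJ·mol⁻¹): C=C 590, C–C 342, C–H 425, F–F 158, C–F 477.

Bonds broken (reactants):
  C–H: 4 × 425 = 1700
  C=C: 1 × 590 = 590
  F–F: 1 × 158 = 158
  Σ(broken) = 2448 kJ
Bonds formed (products):
  C–C: 1 × 342 = 342
  C–F: 2 × 477 = 954
  C–H: 4 × 425 = 1700
  Σ(formed) = 2996 kJ
ΔH = Σ(broken) − Σ(formed) = 2448 − 2996 = −548 kJ

ΔH ≈ −548 kJ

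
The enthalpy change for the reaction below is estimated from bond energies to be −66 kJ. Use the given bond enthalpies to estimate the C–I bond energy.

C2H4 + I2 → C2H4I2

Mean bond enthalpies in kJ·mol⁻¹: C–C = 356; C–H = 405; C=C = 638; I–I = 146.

D(C–I) ≈ 247 kJ/mol

Let D be the C–I bond energy.
Σ(broken) = 4×405 + 1×638 + 1×146 = 2404
Σ(formed) = 1×356 + 4×405 + 2×D = 1976 + 2D
ΔH = Σ(broken) − Σ(formed) = (2404) − (1976 + 2D) = +428 − 2D
Setting this equal to −66 kJ gives 2D = 494, so D = 247 kJ/mol.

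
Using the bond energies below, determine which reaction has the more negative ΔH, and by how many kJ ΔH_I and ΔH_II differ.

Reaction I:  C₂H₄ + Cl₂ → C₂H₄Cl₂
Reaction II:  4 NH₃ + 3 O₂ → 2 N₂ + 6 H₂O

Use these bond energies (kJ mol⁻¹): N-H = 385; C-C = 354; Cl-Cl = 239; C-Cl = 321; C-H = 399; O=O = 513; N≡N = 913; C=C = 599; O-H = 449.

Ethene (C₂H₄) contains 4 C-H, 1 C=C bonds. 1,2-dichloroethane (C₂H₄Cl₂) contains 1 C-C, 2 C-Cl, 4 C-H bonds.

Reaction I:
  Bonds broken (reactants):
    C-H: 4 × 399 = 1596
    C=C: 1 × 599 = 599
    Cl-Cl: 1 × 239 = 239
    Σ(broken) = 2434 kJ
  Bonds formed (products):
    C-C: 1 × 354 = 354
    C-Cl: 2 × 321 = 642
    C-H: 4 × 399 = 1596
    Σ(formed) = 2592 kJ
  ΔH_I = 2434 − 2592 = −158 kJ
Reaction II:
  Bonds broken (reactants):
    N-H: 12 × 385 = 4620
    O=O: 3 × 513 = 1539
    Σ(broken) = 6159 kJ
  Bonds formed (products):
    N≡N: 2 × 913 = 1826
    O-H: 12 × 449 = 5388
    Σ(formed) = 7214 kJ
  ΔH_II = 6159 − 7214 = −1055 kJ
ΔH_I − ΔH_II = +897 kJ, so reaction II has the more negative ΔH; |ΔH_I − ΔH_II| = 897 kJ.

Reaction II, by 897 kJ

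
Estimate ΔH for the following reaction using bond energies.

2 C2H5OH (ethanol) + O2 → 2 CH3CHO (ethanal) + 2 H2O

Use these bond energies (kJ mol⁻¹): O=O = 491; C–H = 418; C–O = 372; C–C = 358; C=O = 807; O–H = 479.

ΔH ≈ −501 kJ

Bonds broken (reactants):
  C–C: 2 × 358 = 716
  C–H: 10 × 418 = 4180
  C–O: 2 × 372 = 744
  O–H: 2 × 479 = 958
  O=O: 1 × 491 = 491
  Σ(broken) = 7089 kJ
Bonds formed (products):
  C–C: 2 × 358 = 716
  C–H: 8 × 418 = 3344
  C=O: 2 × 807 = 1614
  O–H: 4 × 479 = 1916
  Σ(formed) = 7590 kJ
ΔH = Σ(broken) − Σ(formed) = 7089 − 7590 = −501 kJ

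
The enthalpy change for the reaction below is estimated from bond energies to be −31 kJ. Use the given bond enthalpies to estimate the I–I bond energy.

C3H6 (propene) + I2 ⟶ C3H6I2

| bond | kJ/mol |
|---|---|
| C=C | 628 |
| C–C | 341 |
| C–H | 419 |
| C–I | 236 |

Let D be the I–I bond energy.
Σ(broken) = 1×341 + 6×419 + 1×628 + 1×D = 3483 + D
Σ(formed) = 2×341 + 6×419 + 2×236 = 3668
ΔH = Σ(broken) − Σ(formed) = (3483 + D) − (3668) = −185 + D
Setting this equal to −31 kJ gives D = 154 kJ/mol.

D(I–I) ≈ 154 kJ/mol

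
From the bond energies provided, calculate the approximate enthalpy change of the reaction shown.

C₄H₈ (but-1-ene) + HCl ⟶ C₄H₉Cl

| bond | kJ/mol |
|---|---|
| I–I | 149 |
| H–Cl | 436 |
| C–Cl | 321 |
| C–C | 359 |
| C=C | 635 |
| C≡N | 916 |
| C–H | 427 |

Bonds broken (reactants):
  C–C: 2 × 359 = 718
  C–H: 8 × 427 = 3416
  C=C: 1 × 635 = 635
  H–Cl: 1 × 436 = 436
  Σ(broken) = 5205 kJ
Bonds formed (products):
  C–C: 3 × 359 = 1077
  C–Cl: 1 × 321 = 321
  C–H: 9 × 427 = 3843
  Σ(formed) = 5241 kJ
ΔH = Σ(broken) − Σ(formed) = 5205 − 5241 = −36 kJ

ΔH ≈ −36 kJ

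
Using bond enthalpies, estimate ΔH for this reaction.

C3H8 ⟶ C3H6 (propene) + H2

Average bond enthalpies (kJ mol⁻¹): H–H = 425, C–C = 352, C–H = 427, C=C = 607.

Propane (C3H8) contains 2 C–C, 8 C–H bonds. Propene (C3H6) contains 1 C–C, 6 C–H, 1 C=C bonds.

Bonds broken (reactants):
  C–C: 2 × 352 = 704
  C–H: 8 × 427 = 3416
  Σ(broken) = 4120 kJ
Bonds formed (products):
  C–C: 1 × 352 = 352
  C–H: 6 × 427 = 2562
  C=C: 1 × 607 = 607
  H–H: 1 × 425 = 425
  Σ(formed) = 3946 kJ
ΔH = Σ(broken) − Σ(formed) = 4120 − 3946 = +174 kJ

ΔH ≈ +174 kJ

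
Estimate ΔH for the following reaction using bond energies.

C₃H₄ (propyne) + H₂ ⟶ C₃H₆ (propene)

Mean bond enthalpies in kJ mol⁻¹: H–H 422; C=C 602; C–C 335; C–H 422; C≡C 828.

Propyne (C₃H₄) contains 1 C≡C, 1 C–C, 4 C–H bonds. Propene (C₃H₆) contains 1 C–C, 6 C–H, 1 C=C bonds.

ΔH ≈ −196 kJ

Bonds broken (reactants):
  C≡C: 1 × 828 = 828
  C–C: 1 × 335 = 335
  C–H: 4 × 422 = 1688
  H–H: 1 × 422 = 422
  Σ(broken) = 3273 kJ
Bonds formed (products):
  C–C: 1 × 335 = 335
  C–H: 6 × 422 = 2532
  C=C: 1 × 602 = 602
  Σ(formed) = 3469 kJ
ΔH = Σ(broken) − Σ(formed) = 3273 − 3469 = −196 kJ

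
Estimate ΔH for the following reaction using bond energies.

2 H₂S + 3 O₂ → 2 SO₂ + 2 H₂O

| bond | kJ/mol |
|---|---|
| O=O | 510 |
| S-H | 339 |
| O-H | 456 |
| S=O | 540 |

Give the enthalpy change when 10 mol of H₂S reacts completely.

ΔH = −5490 kJ

Bonds broken (reactants):
  O=O: 3 × 510 = 1530
  S-H: 4 × 339 = 1356
  Σ(broken) = 2886 kJ
Bonds formed (products):
  O-H: 4 × 456 = 1824
  S=O: 4 × 540 = 2160
  Σ(formed) = 3984 kJ
ΔH = Σ(broken) − Σ(formed) = 2886 − 3984 = −1098 kJ
For 5× the reaction as written: 5 × (−1098) = −5490 kJ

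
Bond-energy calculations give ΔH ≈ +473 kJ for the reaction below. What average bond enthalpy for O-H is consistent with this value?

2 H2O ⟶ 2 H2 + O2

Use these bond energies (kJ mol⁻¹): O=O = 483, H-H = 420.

Let D be the O-H bond energy.
Σ(broken) = 4×D = 4D
Σ(formed) = 2×420 + 1×483 = 1323
ΔH = Σ(broken) − Σ(formed) = (4D) − (1323) = −1323 + 4D
Setting this equal to +473 kJ gives 4D = 1796, so D = 449 kJ/mol.

D(O-H) ≈ 449 kJ/mol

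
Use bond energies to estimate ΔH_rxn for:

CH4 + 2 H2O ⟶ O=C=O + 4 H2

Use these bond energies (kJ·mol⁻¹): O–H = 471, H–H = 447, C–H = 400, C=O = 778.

ΔH ≈ +140 kJ

Bonds broken (reactants):
  C–H: 4 × 400 = 1600
  O–H: 4 × 471 = 1884
  Σ(broken) = 3484 kJ
Bonds formed (products):
  C=O: 2 × 778 = 1556
  H–H: 4 × 447 = 1788
  Σ(formed) = 3344 kJ
ΔH = Σ(broken) − Σ(formed) = 3484 − 3344 = +140 kJ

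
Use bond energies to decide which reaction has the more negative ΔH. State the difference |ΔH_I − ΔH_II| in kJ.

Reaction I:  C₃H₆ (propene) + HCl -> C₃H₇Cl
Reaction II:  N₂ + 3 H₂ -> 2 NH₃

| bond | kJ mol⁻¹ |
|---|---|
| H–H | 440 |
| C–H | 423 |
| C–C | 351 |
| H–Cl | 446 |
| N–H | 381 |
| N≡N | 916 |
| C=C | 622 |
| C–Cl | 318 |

Reaction II, by 26 kJ

Reaction I:
  Bonds broken (reactants):
    C–C: 1 × 351 = 351
    C–H: 6 × 423 = 2538
    C=C: 1 × 622 = 622
    H–Cl: 1 × 446 = 446
    Σ(broken) = 3957 kJ
  Bonds formed (products):
    C–C: 2 × 351 = 702
    C–Cl: 1 × 318 = 318
    C–H: 7 × 423 = 2961
    Σ(formed) = 3981 kJ
  ΔH_I = 3957 − 3981 = −24 kJ
Reaction II:
  Bonds broken (reactants):
    H–H: 3 × 440 = 1320
    N≡N: 1 × 916 = 916
    Σ(broken) = 2236 kJ
  Bonds formed (products):
    N–H: 6 × 381 = 2286
    Σ(formed) = 2286 kJ
  ΔH_II = 2236 − 2286 = −50 kJ
ΔH_I − ΔH_II = +26 kJ, so reaction II has the more negative ΔH; |ΔH_I − ΔH_II| = 26 kJ.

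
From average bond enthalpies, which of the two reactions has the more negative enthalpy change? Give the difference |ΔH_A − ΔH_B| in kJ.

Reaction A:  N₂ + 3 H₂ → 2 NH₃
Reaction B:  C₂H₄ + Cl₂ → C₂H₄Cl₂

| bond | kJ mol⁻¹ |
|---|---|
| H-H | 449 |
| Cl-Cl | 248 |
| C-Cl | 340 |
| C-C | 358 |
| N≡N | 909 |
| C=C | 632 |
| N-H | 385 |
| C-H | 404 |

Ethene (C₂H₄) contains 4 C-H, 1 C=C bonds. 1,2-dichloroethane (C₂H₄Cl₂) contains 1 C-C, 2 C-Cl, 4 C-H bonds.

Reaction A:
  Bonds broken (reactants):
    H-H: 3 × 449 = 1347
    N≡N: 1 × 909 = 909
    Σ(broken) = 2256 kJ
  Bonds formed (products):
    N-H: 6 × 385 = 2310
    Σ(formed) = 2310 kJ
  ΔH_A = 2256 − 2310 = −54 kJ
Reaction B:
  Bonds broken (reactants):
    C-H: 4 × 404 = 1616
    C=C: 1 × 632 = 632
    Cl-Cl: 1 × 248 = 248
    Σ(broken) = 2496 kJ
  Bonds formed (products):
    C-C: 1 × 358 = 358
    C-Cl: 2 × 340 = 680
    C-H: 4 × 404 = 1616
    Σ(formed) = 2654 kJ
  ΔH_B = 2496 − 2654 = −158 kJ
ΔH_A − ΔH_B = +104 kJ, so reaction B has the more negative ΔH; |ΔH_A − ΔH_B| = 104 kJ.

Reaction B, by 104 kJ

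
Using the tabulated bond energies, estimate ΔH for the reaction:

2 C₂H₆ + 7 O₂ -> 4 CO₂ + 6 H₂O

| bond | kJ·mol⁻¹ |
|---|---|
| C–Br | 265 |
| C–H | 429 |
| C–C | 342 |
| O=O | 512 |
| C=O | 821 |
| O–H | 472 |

ΔH ≈ −2816 kJ

Bonds broken (reactants):
  C–C: 2 × 342 = 684
  C–H: 12 × 429 = 5148
  O=O: 7 × 512 = 3584
  Σ(broken) = 9416 kJ
Bonds formed (products):
  C=O: 8 × 821 = 6568
  O–H: 12 × 472 = 5664
  Σ(formed) = 12232 kJ
ΔH = Σ(broken) − Σ(formed) = 9416 − 12232 = −2816 kJ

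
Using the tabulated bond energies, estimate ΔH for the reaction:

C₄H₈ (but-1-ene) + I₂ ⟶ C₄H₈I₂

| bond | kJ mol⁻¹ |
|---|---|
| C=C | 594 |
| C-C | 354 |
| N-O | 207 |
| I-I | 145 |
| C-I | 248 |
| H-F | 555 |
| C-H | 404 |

Bonds broken (reactants):
  C-C: 2 × 354 = 708
  C-H: 8 × 404 = 3232
  C=C: 1 × 594 = 594
  I-I: 1 × 145 = 145
  Σ(broken) = 4679 kJ
Bonds formed (products):
  C-C: 3 × 354 = 1062
  C-H: 8 × 404 = 3232
  C-I: 2 × 248 = 496
  Σ(formed) = 4790 kJ
ΔH = Σ(broken) − Σ(formed) = 4679 − 4790 = −111 kJ

ΔH ≈ −111 kJ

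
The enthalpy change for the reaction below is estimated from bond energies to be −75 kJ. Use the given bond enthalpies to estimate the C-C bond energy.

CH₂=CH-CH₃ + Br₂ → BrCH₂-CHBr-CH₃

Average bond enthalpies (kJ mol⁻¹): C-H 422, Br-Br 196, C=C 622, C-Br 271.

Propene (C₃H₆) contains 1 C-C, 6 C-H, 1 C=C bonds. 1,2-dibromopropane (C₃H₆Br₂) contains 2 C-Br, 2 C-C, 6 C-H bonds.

Let D be the C-C bond energy.
Σ(broken) = 1×196 + 1×D + 6×422 + 1×622 = 3350 + D
Σ(formed) = 2×271 + 2×D + 6×422 = 3074 + 2D
ΔH = Σ(broken) − Σ(formed) = (3350 + D) − (3074 + 2D) = +276 − D
Setting this equal to −75 kJ gives D = 351 kJ/mol.

D(C-C) ≈ 351 kJ/mol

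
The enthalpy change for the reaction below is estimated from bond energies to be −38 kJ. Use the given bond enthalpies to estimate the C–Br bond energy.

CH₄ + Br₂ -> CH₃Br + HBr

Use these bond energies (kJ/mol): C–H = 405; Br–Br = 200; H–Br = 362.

Let D be the C–Br bond energy.
Σ(broken) = 1×200 + 4×405 = 1820
Σ(formed) = 1×D + 3×405 + 1×362 = 1577 + D
ΔH = Σ(broken) − Σ(formed) = (1820) − (1577 + D) = +243 − D
Setting this equal to −38 kJ gives D = 281 kJ/mol.

D(C–Br) ≈ 281 kJ/mol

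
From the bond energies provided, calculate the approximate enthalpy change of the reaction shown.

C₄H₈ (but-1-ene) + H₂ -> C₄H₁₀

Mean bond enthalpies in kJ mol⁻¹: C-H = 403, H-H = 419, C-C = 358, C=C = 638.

ΔH ≈ −107 kJ

Bonds broken (reactants):
  C-C: 2 × 358 = 716
  C-H: 8 × 403 = 3224
  C=C: 1 × 638 = 638
  H-H: 1 × 419 = 419
  Σ(broken) = 4997 kJ
Bonds formed (products):
  C-C: 3 × 358 = 1074
  C-H: 10 × 403 = 4030
  Σ(formed) = 5104 kJ
ΔH = Σ(broken) − Σ(formed) = 4997 − 5104 = −107 kJ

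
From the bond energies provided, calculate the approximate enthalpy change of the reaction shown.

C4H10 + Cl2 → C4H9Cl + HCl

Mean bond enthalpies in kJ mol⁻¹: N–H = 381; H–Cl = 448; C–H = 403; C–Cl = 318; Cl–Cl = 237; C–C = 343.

ΔH ≈ −126 kJ

Bonds broken (reactants):
  C–C: 3 × 343 = 1029
  C–H: 10 × 403 = 4030
  Cl–Cl: 1 × 237 = 237
  Σ(broken) = 5296 kJ
Bonds formed (products):
  C–C: 3 × 343 = 1029
  C–Cl: 1 × 318 = 318
  C–H: 9 × 403 = 3627
  H–Cl: 1 × 448 = 448
  Σ(formed) = 5422 kJ
ΔH = Σ(broken) − Σ(formed) = 5296 − 5422 = −126 kJ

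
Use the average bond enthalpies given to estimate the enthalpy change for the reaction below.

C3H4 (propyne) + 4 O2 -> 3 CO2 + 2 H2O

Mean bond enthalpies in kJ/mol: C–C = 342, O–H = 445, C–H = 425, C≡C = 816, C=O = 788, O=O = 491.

ΔH ≈ −1686 kJ

Bonds broken (reactants):
  C≡C: 1 × 816 = 816
  C–C: 1 × 342 = 342
  C–H: 4 × 425 = 1700
  O=O: 4 × 491 = 1964
  Σ(broken) = 4822 kJ
Bonds formed (products):
  C=O: 6 × 788 = 4728
  O–H: 4 × 445 = 1780
  Σ(formed) = 6508 kJ
ΔH = Σ(broken) − Σ(formed) = 4822 − 6508 = −1686 kJ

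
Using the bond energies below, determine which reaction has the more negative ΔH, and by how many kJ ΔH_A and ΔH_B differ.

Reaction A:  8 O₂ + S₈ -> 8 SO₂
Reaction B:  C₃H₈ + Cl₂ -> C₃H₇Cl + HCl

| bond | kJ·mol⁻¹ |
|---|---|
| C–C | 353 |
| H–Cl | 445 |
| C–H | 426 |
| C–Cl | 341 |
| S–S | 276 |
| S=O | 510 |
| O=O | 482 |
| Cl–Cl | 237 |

Reaction A:
  Bonds broken (reactants):
    O=O: 8 × 482 = 3856
    S–S: 8 × 276 = 2208
    Σ(broken) = 6064 kJ
  Bonds formed (products):
    S=O: 16 × 510 = 8160
    Σ(formed) = 8160 kJ
  ΔH_A = 6064 − 8160 = −2096 kJ
Reaction B:
  Bonds broken (reactants):
    C–C: 2 × 353 = 706
    C–H: 8 × 426 = 3408
    Cl–Cl: 1 × 237 = 237
    Σ(broken) = 4351 kJ
  Bonds formed (products):
    C–C: 2 × 353 = 706
    C–Cl: 1 × 341 = 341
    C–H: 7 × 426 = 2982
    H–Cl: 1 × 445 = 445
    Σ(formed) = 4474 kJ
  ΔH_B = 4351 − 4474 = −123 kJ
ΔH_A − ΔH_B = −1973 kJ, so reaction A has the more negative ΔH; |ΔH_A − ΔH_B| = 1973 kJ.

Reaction A, by 1973 kJ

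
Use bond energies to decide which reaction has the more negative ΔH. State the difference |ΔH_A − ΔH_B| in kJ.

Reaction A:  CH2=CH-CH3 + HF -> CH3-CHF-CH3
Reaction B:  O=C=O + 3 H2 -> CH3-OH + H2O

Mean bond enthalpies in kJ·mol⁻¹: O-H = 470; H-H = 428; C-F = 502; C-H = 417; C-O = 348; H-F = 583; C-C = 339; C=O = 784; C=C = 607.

Reaction A:
  Bonds broken (reactants):
    C-C: 1 × 339 = 339
    C-H: 6 × 417 = 2502
    C=C: 1 × 607 = 607
    H-F: 1 × 583 = 583
    Σ(broken) = 4031 kJ
  Bonds formed (products):
    C-C: 2 × 339 = 678
    C-F: 1 × 502 = 502
    C-H: 7 × 417 = 2919
    Σ(formed) = 4099 kJ
  ΔH_A = 4031 − 4099 = −68 kJ
Reaction B:
  Bonds broken (reactants):
    C=O: 2 × 784 = 1568
    H-H: 3 × 428 = 1284
    Σ(broken) = 2852 kJ
  Bonds formed (products):
    C-H: 3 × 417 = 1251
    C-O: 1 × 348 = 348
    O-H: 3 × 470 = 1410
    Σ(formed) = 3009 kJ
  ΔH_B = 2852 − 3009 = −157 kJ
ΔH_A − ΔH_B = +89 kJ, so reaction B has the more negative ΔH; |ΔH_A − ΔH_B| = 89 kJ.

Reaction B, by 89 kJ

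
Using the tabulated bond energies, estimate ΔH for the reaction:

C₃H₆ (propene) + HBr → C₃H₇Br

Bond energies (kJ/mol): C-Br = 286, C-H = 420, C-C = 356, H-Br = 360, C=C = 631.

Bonds broken (reactants):
  C-C: 1 × 356 = 356
  C-H: 6 × 420 = 2520
  C=C: 1 × 631 = 631
  H-Br: 1 × 360 = 360
  Σ(broken) = 3867 kJ
Bonds formed (products):
  C-Br: 1 × 286 = 286
  C-C: 2 × 356 = 712
  C-H: 7 × 420 = 2940
  Σ(formed) = 3938 kJ
ΔH = Σ(broken) − Σ(formed) = 3867 − 3938 = −71 kJ

ΔH ≈ −71 kJ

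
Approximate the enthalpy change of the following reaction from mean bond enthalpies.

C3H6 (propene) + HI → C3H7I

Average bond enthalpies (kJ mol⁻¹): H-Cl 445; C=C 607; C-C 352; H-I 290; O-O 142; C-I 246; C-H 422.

Bonds broken (reactants):
  C-C: 1 × 352 = 352
  C-H: 6 × 422 = 2532
  C=C: 1 × 607 = 607
  H-I: 1 × 290 = 290
  Σ(broken) = 3781 kJ
Bonds formed (products):
  C-C: 2 × 352 = 704
  C-H: 7 × 422 = 2954
  C-I: 1 × 246 = 246
  Σ(formed) = 3904 kJ
ΔH = Σ(broken) − Σ(formed) = 3781 − 3904 = −123 kJ

ΔH ≈ −123 kJ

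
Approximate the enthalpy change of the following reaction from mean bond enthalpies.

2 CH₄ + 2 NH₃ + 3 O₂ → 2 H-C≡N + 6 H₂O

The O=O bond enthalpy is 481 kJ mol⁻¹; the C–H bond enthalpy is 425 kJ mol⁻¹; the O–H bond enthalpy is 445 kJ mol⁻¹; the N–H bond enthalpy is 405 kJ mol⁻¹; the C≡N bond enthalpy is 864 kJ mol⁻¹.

Bonds broken (reactants):
  C–H: 8 × 425 = 3400
  N–H: 6 × 405 = 2430
  O=O: 3 × 481 = 1443
  Σ(broken) = 7273 kJ
Bonds formed (products):
  C≡N: 2 × 864 = 1728
  C–H: 2 × 425 = 850
  O–H: 12 × 445 = 5340
  Σ(formed) = 7918 kJ
ΔH = Σ(broken) − Σ(formed) = 7273 − 7918 = −645 kJ

ΔH ≈ −645 kJ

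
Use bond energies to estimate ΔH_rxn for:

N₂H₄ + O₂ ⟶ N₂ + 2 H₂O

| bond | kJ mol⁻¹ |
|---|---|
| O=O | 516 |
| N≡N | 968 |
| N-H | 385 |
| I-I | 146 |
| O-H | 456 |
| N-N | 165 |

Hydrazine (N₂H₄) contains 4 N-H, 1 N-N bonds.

Bonds broken (reactants):
  N-H: 4 × 385 = 1540
  N-N: 1 × 165 = 165
  O=O: 1 × 516 = 516
  Σ(broken) = 2221 kJ
Bonds formed (products):
  N≡N: 1 × 968 = 968
  O-H: 4 × 456 = 1824
  Σ(formed) = 2792 kJ
ΔH = Σ(broken) − Σ(formed) = 2221 − 2792 = −571 kJ

ΔH ≈ −571 kJ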